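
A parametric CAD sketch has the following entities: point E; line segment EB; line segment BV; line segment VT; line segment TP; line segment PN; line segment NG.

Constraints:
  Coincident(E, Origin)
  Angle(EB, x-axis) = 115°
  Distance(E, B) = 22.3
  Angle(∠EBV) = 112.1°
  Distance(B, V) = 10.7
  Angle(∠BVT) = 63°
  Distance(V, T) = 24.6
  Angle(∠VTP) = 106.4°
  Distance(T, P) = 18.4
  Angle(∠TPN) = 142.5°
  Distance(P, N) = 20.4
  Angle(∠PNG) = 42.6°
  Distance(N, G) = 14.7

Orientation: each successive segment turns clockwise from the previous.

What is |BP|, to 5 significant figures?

26.225

E is at the origin; EB runs at 115.0° with length 22.3, so B = (-9.4244, 20.211). ∠EBV = 112.1° gives BV at 47.100° from the x-axis; with |BV| = 10.7, V = (-2.1407, 28.049). ∠BVT = 63.0° gives VT at -69.900° from the x-axis; with |VT| = 24.6, T = (6.3134, 4.9472). ∠VTP = 106.4° gives TP at -143.50° from the x-axis; with |TP| = 18.4, P = (-8.4776, -5.9976). Then |BP| = |P − B| = 26.225.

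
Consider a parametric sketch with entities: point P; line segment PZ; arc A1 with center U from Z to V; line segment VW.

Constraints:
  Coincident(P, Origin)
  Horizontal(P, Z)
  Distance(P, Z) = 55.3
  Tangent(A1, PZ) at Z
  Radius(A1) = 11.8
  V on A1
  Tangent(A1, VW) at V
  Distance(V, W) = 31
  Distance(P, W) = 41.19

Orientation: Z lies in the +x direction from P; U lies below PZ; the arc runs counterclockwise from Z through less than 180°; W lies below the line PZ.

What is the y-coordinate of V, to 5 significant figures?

-5.0143

Checks: |UV| = 11.80 ✓; ∠(UV, VW) = 90.00° ✓; |VW| = 31.00 ✓; |PW| = 41.19 ✓.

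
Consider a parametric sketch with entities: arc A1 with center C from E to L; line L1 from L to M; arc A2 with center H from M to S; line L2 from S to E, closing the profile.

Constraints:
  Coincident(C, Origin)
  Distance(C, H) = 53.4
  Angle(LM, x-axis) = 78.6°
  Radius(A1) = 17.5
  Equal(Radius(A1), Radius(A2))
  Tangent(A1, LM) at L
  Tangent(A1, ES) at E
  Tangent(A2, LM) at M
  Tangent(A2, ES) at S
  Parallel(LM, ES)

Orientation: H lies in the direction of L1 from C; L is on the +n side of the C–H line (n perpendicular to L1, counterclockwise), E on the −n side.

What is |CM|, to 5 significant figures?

56.194

The slot axis is L1's direction at 78.6°, so u = (cos 78.6°, sin 78.6°) = (0.19766, 0.98027) and n = (−sin 78.6°, cos 78.6°) = (-0.98027, 0.19766). C is at the origin and H lies 53.4 along u from C, so H = 53.4·u = (10.555, 52.346). Tangency of A1 to both parallel lines with radius 17.5 puts L and E at C ± 17.5·n: L = (-17.155, 3.4590), E = (17.155, -3.4590). Equal radii place M and S the same way about H: M = H + 17.5·n = (-6.5998, 55.805), S = H − 17.5·n = (27.710, 48.887). Then |CM| = |M − C| = 56.194.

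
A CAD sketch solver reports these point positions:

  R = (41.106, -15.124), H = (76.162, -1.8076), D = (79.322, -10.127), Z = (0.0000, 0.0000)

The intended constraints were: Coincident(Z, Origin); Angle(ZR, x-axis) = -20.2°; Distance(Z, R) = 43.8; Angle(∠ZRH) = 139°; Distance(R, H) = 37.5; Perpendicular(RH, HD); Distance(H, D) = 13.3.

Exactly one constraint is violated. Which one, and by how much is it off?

Distance(H, D) = 13.3 — off by 4.40.

Z = (0.00, 0.00) ✓; ZR at -20.20° ✓; |ZR| = 43.80 ✓; ∠ZRH = 139.0° ✓; |RH| = 37.50 ✓; ∠(RH, HD) = 90.00° ✓; |HD| = 8.899 ✗.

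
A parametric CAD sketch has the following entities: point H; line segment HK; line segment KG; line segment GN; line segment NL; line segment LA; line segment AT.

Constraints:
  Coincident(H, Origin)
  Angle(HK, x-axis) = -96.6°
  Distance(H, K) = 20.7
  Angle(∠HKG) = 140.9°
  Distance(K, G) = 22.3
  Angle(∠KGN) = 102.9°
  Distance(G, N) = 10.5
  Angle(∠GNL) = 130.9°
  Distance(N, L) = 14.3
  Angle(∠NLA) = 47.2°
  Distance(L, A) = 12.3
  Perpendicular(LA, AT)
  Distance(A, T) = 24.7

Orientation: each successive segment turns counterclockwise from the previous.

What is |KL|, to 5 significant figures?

27.139

H is at the origin; HK runs at -96.6° with length 20.7, so K = (-2.3792, -20.563). ∠HKG = 140.9° gives KG at -57.500° from the x-axis; with |KG| = 22.3, G = (9.6026, -39.370). ∠KGN = 102.9° gives GN at 19.600° from the x-axis; with |GN| = 10.5, N = (19.494, -35.848). ∠GNL = 130.9° gives NL at 68.700° from the x-axis; with |NL| = 14.3, L = (24.689, -22.525). Then |KL| = |L − K| = 27.139.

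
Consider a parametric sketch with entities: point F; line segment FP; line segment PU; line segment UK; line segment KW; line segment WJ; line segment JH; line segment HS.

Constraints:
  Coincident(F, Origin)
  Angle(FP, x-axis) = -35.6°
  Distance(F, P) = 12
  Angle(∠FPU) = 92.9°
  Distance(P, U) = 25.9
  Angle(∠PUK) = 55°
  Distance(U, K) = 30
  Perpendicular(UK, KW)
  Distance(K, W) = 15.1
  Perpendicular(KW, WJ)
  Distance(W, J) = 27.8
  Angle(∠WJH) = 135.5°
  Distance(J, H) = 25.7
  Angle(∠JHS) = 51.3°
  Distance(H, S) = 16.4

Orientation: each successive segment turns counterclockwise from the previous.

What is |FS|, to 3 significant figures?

31.7

F is at the origin; FP runs at -35.6° with length 12.0, so P = (9.76, -6.99). ∠FPU = 92.9° gives PU at 51.5° from the x-axis; with |PU| = 25.9, U = (25.9, 13.3). ∠PUK = 55.0° gives UK at 176° from the x-axis; with |UK| = 30.0, K = (-4.06, 15.1). UK is perpendicular to KW, so KW runs at -93.5°; with |KW| = 15.1, W = (-4.99, 0.0437). The perpendicularity gives WJ at right angles to KW, so WJ runs at -3.50°; with |WJ| = 27.8, J = (22.8, -1.65). ∠WJH = 135.5° gives JH at 41.0° from the x-axis; with |JH| = 25.7, H = (42.2, 15.2). ∠JHS = 51.3° gives HS at 170° from the x-axis; with |HS| = 16.4, S = (26.0, 18.1). Then |FS| = |S − F| = 31.7.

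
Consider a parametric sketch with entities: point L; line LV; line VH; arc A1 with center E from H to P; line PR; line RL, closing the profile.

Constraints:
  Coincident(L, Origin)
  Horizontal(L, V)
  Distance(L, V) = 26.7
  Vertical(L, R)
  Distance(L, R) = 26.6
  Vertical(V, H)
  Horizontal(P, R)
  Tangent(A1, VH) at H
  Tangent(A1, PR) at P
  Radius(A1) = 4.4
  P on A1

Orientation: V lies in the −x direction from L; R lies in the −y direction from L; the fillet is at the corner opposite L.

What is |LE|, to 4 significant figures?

31.47

LR is vertical with |LR| = 26.6 and R on the −y side, so R = (0.000, -26.60). The virtual corner opposite L is at (-26.70, -26.60). Since A1 is tangent to VH there, EH ⟂ VH and A1 meets PR tangentially, so EP is at right angles to PR, with radius 4.4, so the center E sits 4.4 in from both sides at E = (-22.30, -22.20). Then |LE| = |E − L| = 31.47.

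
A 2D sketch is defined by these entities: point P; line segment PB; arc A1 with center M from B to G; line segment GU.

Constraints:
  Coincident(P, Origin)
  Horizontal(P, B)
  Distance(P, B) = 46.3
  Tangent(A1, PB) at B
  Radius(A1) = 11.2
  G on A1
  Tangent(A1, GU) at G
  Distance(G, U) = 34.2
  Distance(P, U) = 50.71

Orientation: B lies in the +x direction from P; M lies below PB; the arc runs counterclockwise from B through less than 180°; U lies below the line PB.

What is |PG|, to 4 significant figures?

36.44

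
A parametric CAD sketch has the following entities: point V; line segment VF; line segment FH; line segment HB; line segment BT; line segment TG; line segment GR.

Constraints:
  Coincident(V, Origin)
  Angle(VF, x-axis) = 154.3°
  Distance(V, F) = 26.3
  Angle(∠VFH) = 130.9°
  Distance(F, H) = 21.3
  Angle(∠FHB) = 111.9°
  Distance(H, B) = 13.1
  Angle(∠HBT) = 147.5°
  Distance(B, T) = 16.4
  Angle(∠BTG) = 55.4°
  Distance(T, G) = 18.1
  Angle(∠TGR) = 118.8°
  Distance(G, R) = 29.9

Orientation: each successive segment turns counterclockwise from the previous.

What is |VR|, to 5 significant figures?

48.982

V is at the origin; VF runs at 154.3° with length 26.3, so F = (-23.698, 11.405). ∠VFH = 130.9° gives FH at -156.60° from the x-axis; with |FH| = 21.3, H = (-43.246, 2.9460). ∠FHB = 111.9° gives HB at -88.500° from the x-axis; with |HB| = 13.1, B = (-42.904, -10.150). ∠HBT = 147.5° gives BT at -56.000° from the x-axis; with |BT| = 16.4, T = (-33.733, -23.746). ∠BTG = 55.4° gives TG at 68.600° from the x-axis; with |TG| = 18.1, G = (-27.129, -6.8936). ∠TGR = 118.8° gives GR at 129.80° from the x-axis; with |GR| = 29.9, R = (-46.268, 16.078). Then |VR| = |R − V| = 48.982.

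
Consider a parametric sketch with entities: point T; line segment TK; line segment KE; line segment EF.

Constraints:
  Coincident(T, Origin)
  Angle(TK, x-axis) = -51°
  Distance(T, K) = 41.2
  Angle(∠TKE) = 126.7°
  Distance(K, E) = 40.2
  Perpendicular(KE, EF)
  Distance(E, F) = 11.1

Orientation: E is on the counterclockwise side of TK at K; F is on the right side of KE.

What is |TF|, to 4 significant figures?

78.42

T is at the origin; TK runs at -51.0° with length 41.2, so K = 41.2·(cos -51.0°, sin -51.0°) = (25.93, -32.02). ∠TKE = 126.7°, so KE runs at -51.0° + (180° − 126.7°) = 2.300° from the x-axis; with |KE| = 40.2, E = K + 40.2·(cos 2.300°, sin 2.300°) = (66.10, -30.41). KE is perpendicular to EF; with |EF| = 11.1 on the right of KE, F = E + 11.1·(0.04013, -0.9992) = (66.54, -41.50). Then |TF| = |F − T| = 78.42.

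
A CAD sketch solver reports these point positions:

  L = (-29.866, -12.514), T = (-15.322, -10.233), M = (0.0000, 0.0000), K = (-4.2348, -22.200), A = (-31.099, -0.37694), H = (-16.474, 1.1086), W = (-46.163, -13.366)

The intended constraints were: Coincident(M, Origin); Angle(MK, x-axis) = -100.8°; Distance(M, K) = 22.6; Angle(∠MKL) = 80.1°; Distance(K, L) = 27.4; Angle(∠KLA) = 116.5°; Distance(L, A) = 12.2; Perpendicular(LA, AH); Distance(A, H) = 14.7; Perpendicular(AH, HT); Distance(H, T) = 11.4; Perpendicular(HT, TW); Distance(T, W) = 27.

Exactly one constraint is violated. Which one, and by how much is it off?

Distance(T, W) = 27 — off by 4.00.

M = (0.00, 0.00) ✓; MK at -100.8° ✓; |MK| = 22.60 ✓; ∠MKL = 80.10° ✓; |KL| = 27.40 ✓; ∠KLA = 116.5° ✓; |LA| = 12.20 ✓; ∠(LA, AH) = 90.00° ✓; |AH| = 14.70 ✓; ∠(AH, HT) = 90.00° ✓; |HT| = 11.40 ✓; ∠(HT, TW) = 90.00° ✓; |TW| = 31.00 ✗.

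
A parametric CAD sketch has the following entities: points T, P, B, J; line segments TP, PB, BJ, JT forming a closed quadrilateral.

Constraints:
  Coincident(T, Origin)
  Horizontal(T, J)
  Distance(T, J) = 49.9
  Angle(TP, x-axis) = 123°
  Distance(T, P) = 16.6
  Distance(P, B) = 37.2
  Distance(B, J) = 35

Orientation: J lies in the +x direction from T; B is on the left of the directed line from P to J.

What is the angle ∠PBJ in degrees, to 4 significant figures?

114.0°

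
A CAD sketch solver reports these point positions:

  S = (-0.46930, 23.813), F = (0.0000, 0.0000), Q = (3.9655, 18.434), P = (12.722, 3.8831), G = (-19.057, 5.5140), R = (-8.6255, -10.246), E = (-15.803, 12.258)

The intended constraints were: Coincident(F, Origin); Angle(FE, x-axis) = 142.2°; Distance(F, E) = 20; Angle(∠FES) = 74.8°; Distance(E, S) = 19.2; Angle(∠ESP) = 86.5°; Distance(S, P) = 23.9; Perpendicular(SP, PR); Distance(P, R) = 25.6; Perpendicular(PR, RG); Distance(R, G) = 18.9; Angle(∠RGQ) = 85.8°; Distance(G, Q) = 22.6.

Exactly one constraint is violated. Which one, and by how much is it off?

Distance(G, Q) = 22.6 — off by 3.80.

F = (0.00, 0.00) ✓; FE at 142.2° ✓; |FE| = 20.00 ✓; ∠FES = 74.80° ✓; |ES| = 19.20 ✓; ∠ESP = 86.50° ✓; |SP| = 23.90 ✓; ∠(SP, PR) = 90.00° ✓; |PR| = 25.60 ✓; ∠(PR, RG) = 90.00° ✓; |RG| = 18.90 ✓; ∠RGQ = 85.80° ✓; |GQ| = 26.40 ✗.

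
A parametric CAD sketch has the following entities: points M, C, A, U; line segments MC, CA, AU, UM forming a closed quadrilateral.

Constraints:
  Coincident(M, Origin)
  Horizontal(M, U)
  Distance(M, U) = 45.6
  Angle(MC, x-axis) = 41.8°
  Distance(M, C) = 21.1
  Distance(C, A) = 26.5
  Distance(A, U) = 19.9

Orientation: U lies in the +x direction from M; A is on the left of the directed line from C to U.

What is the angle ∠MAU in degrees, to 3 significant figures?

76.3°

M is at the origin; M and U share the same y with |MU| = 45.6 and U in +x, so U = (45.6, 0). MC runs at 41.8° with |MC| = 21.1, so C = (15.7, 14.1). A is determined by |CA| = 26.5 and |AU| = 19.9 together: it lies at the intersection of circle(C, 26.5) and circle(U, 19.9). With |CU| = 33.0, the foot of the radical line on CU is 21.1 from C and the perpendicular offset is √(26.5² − 21.1²) = 16.0. Taking the left-of-CU solution: A = (41.7, 19.5).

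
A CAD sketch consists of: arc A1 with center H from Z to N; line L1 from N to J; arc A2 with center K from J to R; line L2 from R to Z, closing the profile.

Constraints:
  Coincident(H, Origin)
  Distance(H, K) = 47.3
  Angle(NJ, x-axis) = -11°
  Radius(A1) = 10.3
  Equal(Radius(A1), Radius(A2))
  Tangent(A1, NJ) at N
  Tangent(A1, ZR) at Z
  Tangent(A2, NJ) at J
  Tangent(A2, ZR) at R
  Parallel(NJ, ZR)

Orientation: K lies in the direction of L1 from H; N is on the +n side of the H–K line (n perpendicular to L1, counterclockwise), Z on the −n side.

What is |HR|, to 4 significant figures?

48.41

Tangency of A1 to both parallel lines with radius 10.3 puts N and Z at H ± 10.3·n: N = (1.965, 10.11), Z = (-1.965, -10.11). Equal radii place J and R the same way about K: J = K + 10.3·n = (48.40, 1.085), R = K − 10.3·n = (44.47, -19.14). Then |HR| = |R − H| = 48.41.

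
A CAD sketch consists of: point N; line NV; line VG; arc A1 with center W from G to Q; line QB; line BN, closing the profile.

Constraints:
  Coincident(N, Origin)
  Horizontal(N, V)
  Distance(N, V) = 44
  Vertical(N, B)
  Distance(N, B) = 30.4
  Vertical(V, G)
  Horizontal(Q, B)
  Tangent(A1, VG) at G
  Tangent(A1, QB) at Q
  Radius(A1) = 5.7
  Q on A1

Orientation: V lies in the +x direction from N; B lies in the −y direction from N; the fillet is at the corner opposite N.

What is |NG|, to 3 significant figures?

50.5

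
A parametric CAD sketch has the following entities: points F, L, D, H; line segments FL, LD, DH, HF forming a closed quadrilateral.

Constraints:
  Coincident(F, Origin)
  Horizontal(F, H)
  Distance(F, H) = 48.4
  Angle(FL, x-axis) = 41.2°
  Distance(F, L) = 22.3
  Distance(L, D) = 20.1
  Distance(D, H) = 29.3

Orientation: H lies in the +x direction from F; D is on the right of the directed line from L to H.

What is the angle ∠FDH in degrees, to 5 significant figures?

154.82°

F is at the origin; F and H share the same y with |FH| = 48.4 and H in +x, so H = (48.4, 0). FL runs at 41.2° with |FL| = 22.3, so L = (16.779, 14.689). D is determined by |LD| = 20.1 and |DH| = 29.3 together: it lies at the intersection of circle(L, 20.1) and circle(H, 29.3). With |LH| = 34.866, the foot of the radical line on LH is 10.916 from L and the perpendicular offset is √(20.1² − 10.916²) = 16.878. Taking the right-of-LH solution: D = (19.568, -5.2167).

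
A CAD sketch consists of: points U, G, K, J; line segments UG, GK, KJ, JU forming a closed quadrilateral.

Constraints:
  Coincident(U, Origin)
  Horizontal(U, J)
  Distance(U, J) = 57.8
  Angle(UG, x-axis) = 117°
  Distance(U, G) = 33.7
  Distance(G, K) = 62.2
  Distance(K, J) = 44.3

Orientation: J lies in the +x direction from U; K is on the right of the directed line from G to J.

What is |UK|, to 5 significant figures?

28.995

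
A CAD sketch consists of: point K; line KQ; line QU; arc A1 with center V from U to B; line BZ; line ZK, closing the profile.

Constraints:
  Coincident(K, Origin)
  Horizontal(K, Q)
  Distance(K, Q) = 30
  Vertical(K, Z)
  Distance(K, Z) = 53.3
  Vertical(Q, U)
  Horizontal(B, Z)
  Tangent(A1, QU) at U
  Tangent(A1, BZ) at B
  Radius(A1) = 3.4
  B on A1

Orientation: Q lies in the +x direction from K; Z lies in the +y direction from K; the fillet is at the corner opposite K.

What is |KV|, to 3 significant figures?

56.5

K is at the origin; KQ is horizontal with |KQ| = 30.0 and Q on the +x side, so Q = (30.0, 0.00). KZ is vertical with |KZ| = 53.3 and Z on the +y side, so Z = (0.00, 53.3). The virtual corner opposite K is at (30.0, 53.3). Tangency of A1 to QU means the radius VU is perpendicular to QU and the tangent condition forces VB to be normal to BZ, with radius 3.4, so the center V sits 3.4 in from both sides at V = (26.6, 49.9). Then |KV| = |V − K| = 56.5.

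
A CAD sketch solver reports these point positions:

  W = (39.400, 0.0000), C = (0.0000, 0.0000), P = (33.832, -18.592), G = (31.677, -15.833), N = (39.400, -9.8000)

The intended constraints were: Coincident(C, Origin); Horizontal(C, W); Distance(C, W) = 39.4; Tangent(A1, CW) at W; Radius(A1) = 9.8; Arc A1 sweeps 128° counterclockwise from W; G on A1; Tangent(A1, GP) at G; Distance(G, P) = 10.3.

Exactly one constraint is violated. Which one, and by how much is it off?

Distance(G, P) = 10.3 — off by 6.80.

C = (0.00, 0.00) ✓; C.y = 0.00, W.y = 0.00 ✓; |CW| = 39.40 ✓; ∠(NW, WC) = 90.00° ✓; |NW| = 9.800 ✓; bearing(N→G) − bearing(N→W) = 128.0° ✓; |NG| = 9.800 ✓; ∠(NG, GP) = 90.00° ✓; |GP| = 3.501 ✗.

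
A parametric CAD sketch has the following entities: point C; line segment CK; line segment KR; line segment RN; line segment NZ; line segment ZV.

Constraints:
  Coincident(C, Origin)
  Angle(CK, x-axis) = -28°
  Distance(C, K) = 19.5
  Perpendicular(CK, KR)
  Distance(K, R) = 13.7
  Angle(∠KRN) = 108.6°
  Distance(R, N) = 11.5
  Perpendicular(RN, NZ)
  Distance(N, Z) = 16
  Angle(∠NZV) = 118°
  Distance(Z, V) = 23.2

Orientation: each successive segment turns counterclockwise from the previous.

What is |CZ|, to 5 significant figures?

4.1337

C is at the origin; CK runs at -28.0° with length 19.5, so K = (17.217, -9.1547). The perpendicularity gives KR at right angles to CK, so KR runs at 62.000°; with |KR| = 13.7, R = (23.649, 2.9417). ∠KRN = 108.6° gives RN at 133.40° from the x-axis; with |RN| = 11.5, N = (15.748, 11.297). RN ⟂ NZ, so NZ runs at -136.60°; with |NZ| = 16.0, Z = (4.1225, 0.30390). Then |CZ| = |Z − C| = 4.1337.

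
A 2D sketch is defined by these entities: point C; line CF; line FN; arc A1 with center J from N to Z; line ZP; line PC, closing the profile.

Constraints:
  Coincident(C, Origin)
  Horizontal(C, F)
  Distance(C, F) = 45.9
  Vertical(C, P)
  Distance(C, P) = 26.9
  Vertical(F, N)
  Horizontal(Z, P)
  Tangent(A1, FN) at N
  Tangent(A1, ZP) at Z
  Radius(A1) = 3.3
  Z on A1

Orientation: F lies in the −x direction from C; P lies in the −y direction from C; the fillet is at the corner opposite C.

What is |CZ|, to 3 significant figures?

50.4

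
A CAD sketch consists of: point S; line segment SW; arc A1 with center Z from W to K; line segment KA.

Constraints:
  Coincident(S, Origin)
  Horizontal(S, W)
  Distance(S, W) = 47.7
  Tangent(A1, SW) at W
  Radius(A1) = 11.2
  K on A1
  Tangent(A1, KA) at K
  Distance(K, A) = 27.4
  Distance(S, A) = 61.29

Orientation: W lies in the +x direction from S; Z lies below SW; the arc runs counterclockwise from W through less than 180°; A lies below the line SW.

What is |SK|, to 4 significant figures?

39.91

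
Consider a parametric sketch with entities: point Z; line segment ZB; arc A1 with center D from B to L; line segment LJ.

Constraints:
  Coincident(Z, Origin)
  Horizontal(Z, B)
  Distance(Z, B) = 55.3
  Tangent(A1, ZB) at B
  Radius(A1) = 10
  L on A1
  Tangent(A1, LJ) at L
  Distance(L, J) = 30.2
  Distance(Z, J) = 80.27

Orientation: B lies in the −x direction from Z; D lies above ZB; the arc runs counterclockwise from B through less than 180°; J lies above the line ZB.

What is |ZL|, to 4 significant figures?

51.57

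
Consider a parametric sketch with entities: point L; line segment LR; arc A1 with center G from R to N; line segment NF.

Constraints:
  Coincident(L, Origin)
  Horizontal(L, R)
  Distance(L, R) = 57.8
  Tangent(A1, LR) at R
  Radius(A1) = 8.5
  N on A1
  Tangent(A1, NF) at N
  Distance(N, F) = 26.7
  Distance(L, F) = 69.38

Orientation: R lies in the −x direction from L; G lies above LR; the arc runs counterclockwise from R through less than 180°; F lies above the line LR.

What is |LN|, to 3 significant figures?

51.1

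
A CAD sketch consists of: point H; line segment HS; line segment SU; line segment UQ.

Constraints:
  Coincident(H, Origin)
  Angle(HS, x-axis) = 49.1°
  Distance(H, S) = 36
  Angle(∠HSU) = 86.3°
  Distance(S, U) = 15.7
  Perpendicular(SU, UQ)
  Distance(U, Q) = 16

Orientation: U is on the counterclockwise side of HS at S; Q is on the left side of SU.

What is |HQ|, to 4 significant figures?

24.00

∠HSU = 86.3°, so SU runs at 49.1° + (180° − 86.3°) = 142.8° from the x-axis; with |SU| = 15.7, U = S + 15.7·(cos 142.8°, sin 142.8°) = (11.07, 36.70). SU ⟂ UQ; with |UQ| = 16.0 on the left of SU, Q = U + 16.0·(-0.6046, -0.7965) = (1.392, 23.96). Then |HQ| = |Q − H| = 24.00.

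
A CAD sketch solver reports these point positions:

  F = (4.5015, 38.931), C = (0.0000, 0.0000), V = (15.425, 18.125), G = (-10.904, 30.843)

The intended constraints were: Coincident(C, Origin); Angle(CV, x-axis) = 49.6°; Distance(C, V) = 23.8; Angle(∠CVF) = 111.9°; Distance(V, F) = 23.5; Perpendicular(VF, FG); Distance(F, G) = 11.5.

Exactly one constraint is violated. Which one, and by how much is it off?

Distance(F, G) = 11.5 — off by 5.90.

C = (0.00, 0.00) ✓; CV at 49.60° ✓; |CV| = 23.80 ✓; ∠CVF = 111.9° ✓; |VF| = 23.50 ✓; ∠(VF, FG) = 90.00° ✓; |FG| = 17.40 ✗.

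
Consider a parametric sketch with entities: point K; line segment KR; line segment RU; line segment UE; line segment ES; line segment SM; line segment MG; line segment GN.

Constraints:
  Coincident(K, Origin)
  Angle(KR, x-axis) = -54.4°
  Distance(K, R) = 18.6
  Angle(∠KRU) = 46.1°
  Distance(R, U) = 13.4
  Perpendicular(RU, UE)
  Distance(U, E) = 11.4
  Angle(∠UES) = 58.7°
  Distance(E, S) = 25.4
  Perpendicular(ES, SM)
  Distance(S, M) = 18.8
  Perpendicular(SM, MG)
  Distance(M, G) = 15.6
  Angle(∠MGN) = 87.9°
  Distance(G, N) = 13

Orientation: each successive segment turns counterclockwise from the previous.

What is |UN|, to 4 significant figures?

5.867

K is at the origin; KR runs at -54.4° with length 18.6, so R = (10.83, -15.12). ∠KRU = 46.1° gives RU at 79.50° from the x-axis; with |RU| = 13.4, U = (13.27, -1.948). The perpendicularity gives UE at right angles to RU, so UE runs at 169.5°; with |UE| = 11.4, E = (2.060, 0.1294). ∠UES = 58.7° gives ES at -69.20° from the x-axis; with |ES| = 25.4, S = (11.08, -23.62). The perpendicularity gives SM at right angles to ES, so SM runs at 20.80°; with |SM| = 18.8, M = (28.65, -16.94). The perpendicularity gives MG at right angles to SM, so MG runs at 110.8°; with |MG| = 15.6, G = (23.12, -2.356). ∠MGN = 87.9° gives GN at -157.1° from the x-axis; with |GN| = 13.0, N = (11.14, -7.414). Then |UN| = |N − U| = 5.867.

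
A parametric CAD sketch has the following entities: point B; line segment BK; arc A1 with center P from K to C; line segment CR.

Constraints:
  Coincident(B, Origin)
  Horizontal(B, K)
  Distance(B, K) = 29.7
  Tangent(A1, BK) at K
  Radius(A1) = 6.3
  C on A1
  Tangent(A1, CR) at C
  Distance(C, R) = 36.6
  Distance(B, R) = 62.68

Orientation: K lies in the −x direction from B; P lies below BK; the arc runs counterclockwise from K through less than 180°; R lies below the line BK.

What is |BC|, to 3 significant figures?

35.6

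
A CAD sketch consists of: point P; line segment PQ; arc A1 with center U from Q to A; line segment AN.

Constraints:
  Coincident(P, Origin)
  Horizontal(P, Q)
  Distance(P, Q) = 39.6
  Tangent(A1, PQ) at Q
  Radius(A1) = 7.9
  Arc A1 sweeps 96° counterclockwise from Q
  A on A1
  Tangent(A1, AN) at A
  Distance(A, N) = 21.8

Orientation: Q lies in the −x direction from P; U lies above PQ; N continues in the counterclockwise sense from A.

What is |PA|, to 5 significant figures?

32.921

Tangency of A1 to PQ means the radius UQ is perpendicular to PQ, so U = Q + (0, 7.9) = (-39.600, 7.9000). On A1, Q sits at bearing -90° from U; a 96° counterclockwise sweep puts A at bearing 6°, so A = U + 7.9·(cos 6°, sin 6°) = (-31.743, 8.7258). Then |PA| = |A − P| = 32.921.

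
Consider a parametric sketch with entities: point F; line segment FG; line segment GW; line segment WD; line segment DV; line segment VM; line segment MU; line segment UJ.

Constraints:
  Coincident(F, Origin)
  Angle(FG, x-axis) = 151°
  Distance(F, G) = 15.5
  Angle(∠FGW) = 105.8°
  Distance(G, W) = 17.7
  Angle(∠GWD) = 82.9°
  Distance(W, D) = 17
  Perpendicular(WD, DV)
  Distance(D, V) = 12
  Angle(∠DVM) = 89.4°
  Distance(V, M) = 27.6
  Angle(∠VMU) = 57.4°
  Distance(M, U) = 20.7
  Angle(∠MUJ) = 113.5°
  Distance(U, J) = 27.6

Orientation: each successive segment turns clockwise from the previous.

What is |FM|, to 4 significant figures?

29.28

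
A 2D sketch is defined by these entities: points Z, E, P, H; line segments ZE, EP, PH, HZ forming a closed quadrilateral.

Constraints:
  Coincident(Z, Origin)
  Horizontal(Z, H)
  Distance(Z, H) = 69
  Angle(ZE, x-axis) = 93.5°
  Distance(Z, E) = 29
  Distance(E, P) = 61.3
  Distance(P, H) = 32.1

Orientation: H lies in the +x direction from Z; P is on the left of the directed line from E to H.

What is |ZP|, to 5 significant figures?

66.942

Checks: |EP| = 61.30 ✓; |PH| = 32.10 ✓.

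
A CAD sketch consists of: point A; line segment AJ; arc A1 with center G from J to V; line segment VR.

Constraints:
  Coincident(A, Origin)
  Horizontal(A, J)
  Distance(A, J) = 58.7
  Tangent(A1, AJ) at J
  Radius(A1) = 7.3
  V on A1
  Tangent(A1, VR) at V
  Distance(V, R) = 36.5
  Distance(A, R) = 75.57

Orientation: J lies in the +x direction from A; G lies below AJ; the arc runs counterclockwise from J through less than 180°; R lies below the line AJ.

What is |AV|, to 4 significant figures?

52.46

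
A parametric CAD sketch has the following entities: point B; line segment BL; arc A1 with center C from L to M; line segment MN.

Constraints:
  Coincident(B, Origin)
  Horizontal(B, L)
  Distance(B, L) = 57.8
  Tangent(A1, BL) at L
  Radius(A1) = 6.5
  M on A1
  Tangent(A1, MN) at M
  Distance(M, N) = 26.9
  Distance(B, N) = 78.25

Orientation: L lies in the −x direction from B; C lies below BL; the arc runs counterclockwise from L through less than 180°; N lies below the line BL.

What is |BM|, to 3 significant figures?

64.1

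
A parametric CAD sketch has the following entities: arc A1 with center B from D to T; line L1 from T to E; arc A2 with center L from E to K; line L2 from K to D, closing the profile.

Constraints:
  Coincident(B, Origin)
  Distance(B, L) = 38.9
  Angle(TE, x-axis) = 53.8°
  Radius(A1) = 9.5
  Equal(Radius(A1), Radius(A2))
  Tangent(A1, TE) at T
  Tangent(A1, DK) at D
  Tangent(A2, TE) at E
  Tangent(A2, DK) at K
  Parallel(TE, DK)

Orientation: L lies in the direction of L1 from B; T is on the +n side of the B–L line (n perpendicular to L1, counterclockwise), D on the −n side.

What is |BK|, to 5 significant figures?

40.043

The slot axis is L1's direction at 53.8°, so u = (cos 53.8°, sin 53.8°) = (0.59061, 0.80696) and n = (−sin 53.8°, cos 53.8°) = (-0.80696, 0.59061). B is at the origin and L lies 38.9 along u from B, so L = 38.9·u = (22.975, 31.391). Tangency of A1 to both parallel lines with radius 9.5 puts T and D at B ± 9.5·n: T = (-7.6661, 5.6108), D = (7.6661, -5.6108). Equal radii place E and K the same way about L: E = L + 9.5·n = (15.308, 37.002), K = L − 9.5·n = (30.641, 25.780). Then |BK| = |K − B| = 40.043.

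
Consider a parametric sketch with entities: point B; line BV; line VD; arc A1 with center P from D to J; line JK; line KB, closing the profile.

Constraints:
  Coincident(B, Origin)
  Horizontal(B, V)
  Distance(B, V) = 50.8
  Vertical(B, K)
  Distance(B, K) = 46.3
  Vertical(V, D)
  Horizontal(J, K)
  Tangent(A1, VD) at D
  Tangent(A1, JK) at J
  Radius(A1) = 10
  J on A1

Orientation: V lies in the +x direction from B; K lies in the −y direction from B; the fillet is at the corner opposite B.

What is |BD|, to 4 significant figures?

62.44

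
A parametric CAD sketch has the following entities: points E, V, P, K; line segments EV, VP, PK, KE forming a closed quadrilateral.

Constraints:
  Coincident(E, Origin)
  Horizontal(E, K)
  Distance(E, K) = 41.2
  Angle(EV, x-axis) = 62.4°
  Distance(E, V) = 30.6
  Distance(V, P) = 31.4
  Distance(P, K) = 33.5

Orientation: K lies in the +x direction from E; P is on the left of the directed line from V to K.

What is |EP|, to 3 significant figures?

55.9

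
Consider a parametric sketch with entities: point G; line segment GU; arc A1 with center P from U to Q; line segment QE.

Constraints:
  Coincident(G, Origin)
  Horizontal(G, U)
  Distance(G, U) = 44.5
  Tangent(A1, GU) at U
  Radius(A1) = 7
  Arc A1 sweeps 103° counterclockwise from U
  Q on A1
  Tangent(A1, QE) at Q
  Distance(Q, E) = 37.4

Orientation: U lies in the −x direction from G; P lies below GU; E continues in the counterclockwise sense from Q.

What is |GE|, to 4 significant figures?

62.19

G is at the origin; GU is horizontal with |GU| = 44.5 and U on the −x side, so U = (-44.50, 0.000). A1 meets GU tangentially, so PU is at right angles to GU, so P = U + (0, -7) = (-44.50, -7.000). On A1, U sits at bearing 90° from P; a 103° counterclockwise sweep puts Q at bearing 193°, so Q = P + 7.0·(cos 193°, sin 193°) = (-51.32, -8.575). Tangency of A1 to QE means the radius PQ is perpendicular to QE, so QE runs along (−sin 193°, cos 193°); with |QE| = 37.4, E = (-42.91, -45.02). Then |GE| = |E − G| = 62.19.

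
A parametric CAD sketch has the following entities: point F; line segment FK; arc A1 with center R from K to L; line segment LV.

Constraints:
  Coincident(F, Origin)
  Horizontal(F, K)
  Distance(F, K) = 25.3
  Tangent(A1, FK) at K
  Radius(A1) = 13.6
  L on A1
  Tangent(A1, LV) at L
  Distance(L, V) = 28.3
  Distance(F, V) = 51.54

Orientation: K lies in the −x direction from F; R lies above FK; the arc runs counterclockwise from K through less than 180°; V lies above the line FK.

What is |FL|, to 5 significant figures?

23.379

F is at the origin; FK is horizontal with |FK| = 25.3 and K on the −x side, so K = (-25.300, 0.0000). Since A1 is tangent to FK there, RK ⟂ FK, so R = K + (0, 13.6) = (-25.300, 13.600). Since RL ⟂ LV (tangency), |RV| = √(13.6² + 28.3²) = 31.398 regardless of where L sits on A1. So V lies on both circle(F, 51.54) and circle(R, 31.398); the above-FK intersection is V = (-25.131, 44.998). L is the foot of the tangent from V: L = (-13.010, 19.425).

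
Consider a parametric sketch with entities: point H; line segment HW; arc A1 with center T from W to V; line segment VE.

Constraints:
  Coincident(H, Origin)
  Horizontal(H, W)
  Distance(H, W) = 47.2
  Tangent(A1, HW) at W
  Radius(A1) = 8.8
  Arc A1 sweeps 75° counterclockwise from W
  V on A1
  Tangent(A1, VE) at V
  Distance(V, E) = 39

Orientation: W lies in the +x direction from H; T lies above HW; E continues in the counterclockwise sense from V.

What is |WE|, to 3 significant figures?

47.9

On A1, W sits at bearing -90° from T; a 75° counterclockwise sweep puts V at bearing -15°, so V = T + 8.8·(cos -15°, sin -15°) = (55.7, 6.52). Tangency of A1 to VE means the radius TV is perpendicular to VE, so VE runs along (−sin -15°, cos -15°); with |VE| = 39.0, E = (65.8, 44.2). Then |WE| = |E − W| = 47.9.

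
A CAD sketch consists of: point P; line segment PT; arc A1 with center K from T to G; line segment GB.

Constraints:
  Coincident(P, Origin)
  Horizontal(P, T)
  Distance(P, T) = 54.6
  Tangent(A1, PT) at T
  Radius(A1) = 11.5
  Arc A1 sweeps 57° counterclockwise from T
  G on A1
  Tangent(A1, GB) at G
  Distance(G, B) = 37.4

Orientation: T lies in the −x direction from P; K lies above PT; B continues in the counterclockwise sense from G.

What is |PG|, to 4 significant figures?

45.26

The tangent condition forces KT to be normal to PT, so K = T + (0, 11.5) = (-54.60, 11.50). On A1, T sits at bearing -90° from K; a 57° counterclockwise sweep puts G at bearing -33°, so G = K + 11.5·(cos -33°, sin -33°) = (-44.96, 5.237). Then |PG| = |G − P| = 45.26.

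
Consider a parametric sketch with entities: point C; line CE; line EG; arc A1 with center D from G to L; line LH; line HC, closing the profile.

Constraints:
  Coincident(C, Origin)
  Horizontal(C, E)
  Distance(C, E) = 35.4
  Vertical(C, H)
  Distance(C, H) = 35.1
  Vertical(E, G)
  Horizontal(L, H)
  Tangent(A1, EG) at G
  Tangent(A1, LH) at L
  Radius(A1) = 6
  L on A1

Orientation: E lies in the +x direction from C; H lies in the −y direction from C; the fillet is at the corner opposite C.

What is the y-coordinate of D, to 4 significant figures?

-29.10

C is at the origin; CE is horizontal with |CE| = 35.4 and E on the +x side, so E = (35.40, 0.000). C and H share the same x with |CH| = 35.1 and H on the −y side, so H = (0.000, -35.10). The virtual corner opposite C is at (35.40, -35.10). Tangency of A1 to EG means the radius DG is perpendicular to EG and A1 meets LH tangentially, so DL is at right angles to LH, with radius 6.0, so the center D sits 6.0 in from both sides at D = (29.40, -29.10). So D.y = -29.10.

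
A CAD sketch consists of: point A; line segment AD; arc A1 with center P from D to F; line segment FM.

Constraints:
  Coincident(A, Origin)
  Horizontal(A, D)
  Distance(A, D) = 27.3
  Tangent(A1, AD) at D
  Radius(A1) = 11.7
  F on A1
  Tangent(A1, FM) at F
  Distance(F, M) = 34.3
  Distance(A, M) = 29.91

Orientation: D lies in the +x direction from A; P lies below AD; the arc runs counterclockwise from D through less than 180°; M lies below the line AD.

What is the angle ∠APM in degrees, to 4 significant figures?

52.82°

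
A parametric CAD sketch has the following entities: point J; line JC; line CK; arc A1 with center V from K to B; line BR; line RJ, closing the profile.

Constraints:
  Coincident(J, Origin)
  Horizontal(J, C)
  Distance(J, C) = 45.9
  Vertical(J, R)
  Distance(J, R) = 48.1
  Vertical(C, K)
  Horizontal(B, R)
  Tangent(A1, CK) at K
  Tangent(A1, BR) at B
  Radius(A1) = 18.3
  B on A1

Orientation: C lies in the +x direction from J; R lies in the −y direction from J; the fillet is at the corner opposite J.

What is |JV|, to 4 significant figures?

40.62

J and R share the same x with |JR| = 48.1 and R on the −y side, so R = (0.000, -48.10). The virtual corner opposite J is at (45.90, -48.10). The tangent condition forces VK to be normal to CK and tangency of A1 to BR means the radius VB is perpendicular to BR, with radius 18.3, so the center V sits 18.3 in from both sides at V = (27.60, -29.80). Then |JV| = |V − J| = 40.62.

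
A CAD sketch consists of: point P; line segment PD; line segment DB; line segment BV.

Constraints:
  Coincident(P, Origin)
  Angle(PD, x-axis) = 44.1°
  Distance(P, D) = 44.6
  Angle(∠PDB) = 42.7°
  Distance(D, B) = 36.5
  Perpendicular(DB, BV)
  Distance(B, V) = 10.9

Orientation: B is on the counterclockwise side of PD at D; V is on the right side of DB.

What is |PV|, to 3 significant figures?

41.3

∠PDB = 42.7°, so DB runs at 44.1° + (180° − 42.7°) = 181° from the x-axis; with |DB| = 36.5, B = D + 36.5·(cos 181°, sin 181°) = (-4.46, 30.1). DB ⟂ BV; with |BV| = 10.9 on the right of DB, V = B + 10.9·(-0.0244, 1.00) = (-4.73, 41.0). Then |PV| = |V − P| = 41.3.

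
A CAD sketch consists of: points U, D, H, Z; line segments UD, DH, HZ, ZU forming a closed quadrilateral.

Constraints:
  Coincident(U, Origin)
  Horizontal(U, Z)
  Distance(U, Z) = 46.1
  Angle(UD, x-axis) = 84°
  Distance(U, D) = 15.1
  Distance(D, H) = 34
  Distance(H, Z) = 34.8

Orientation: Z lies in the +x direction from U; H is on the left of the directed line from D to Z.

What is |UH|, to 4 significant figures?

44.42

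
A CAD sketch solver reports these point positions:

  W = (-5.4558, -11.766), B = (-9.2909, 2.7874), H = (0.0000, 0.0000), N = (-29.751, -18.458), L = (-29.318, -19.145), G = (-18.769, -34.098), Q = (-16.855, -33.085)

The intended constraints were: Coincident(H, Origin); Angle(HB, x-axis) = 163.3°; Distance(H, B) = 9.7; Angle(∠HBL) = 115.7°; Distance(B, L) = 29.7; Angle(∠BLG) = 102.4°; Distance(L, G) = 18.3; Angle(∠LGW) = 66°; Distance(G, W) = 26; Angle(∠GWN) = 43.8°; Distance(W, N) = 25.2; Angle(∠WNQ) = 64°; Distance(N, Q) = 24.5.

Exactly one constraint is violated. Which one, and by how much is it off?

Distance(N, Q) = 24.5 — off by 5.00.

H = (0.00, 0.00) ✓; HB at 163.3° ✓; |HB| = 9.700 ✓; ∠HBL = 115.7° ✓; |BL| = 29.70 ✓; ∠BLG = 102.4° ✓; |LG| = 18.30 ✓; ∠LGW = 66.00° ✓; |GW| = 26.00 ✓; ∠GWN = 43.80° ✓; |WN| = 25.20 ✓; ∠WNQ = 64.00° ✓; |NQ| = 19.50 ✗.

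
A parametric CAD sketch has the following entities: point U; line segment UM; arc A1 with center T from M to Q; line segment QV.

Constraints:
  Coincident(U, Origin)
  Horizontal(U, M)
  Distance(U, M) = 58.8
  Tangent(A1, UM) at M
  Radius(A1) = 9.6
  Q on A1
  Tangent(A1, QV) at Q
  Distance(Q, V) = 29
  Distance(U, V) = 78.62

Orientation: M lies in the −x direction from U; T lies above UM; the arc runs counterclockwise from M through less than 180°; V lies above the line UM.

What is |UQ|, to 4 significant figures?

53.38

Checks: |TQ| = 9.600 ✓; ∠(TQ, QV) = 90.00° ✓; |QV| = 29.00 ✓; |UV| = 78.62 ✓.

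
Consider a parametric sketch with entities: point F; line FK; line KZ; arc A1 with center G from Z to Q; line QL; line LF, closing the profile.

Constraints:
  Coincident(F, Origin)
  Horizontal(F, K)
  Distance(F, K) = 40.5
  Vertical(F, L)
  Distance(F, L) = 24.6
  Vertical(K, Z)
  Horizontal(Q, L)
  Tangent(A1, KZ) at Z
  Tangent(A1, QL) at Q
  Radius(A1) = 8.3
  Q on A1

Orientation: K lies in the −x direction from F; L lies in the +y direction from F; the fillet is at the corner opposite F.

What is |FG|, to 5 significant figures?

36.091

F and L share the same x with |FL| = 24.6 and L on the +y side, so L = (0.0000, 24.600). The virtual corner opposite F is at (-40.500, 24.600). Tangency of A1 to KZ means the radius GZ is perpendicular to KZ and since A1 is tangent to QL there, GQ ⟂ QL, with radius 8.3, so the center G sits 8.3 in from both sides at G = (-32.200, 16.300). Then |FG| = |G − F| = 36.091.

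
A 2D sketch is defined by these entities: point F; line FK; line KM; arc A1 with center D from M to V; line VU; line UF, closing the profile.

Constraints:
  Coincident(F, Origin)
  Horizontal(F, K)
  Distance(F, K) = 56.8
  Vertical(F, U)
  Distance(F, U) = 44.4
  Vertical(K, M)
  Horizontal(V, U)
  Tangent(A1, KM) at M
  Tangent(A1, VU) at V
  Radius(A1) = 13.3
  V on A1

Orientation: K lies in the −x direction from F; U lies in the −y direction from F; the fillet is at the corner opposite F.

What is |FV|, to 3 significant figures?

62.2

F is at the origin; FK is horizontal with |FK| = 56.8 and K on the −x side, so K = (-56.8, 0.00). FU is vertical with |FU| = 44.4 and U on the −y side, so U = (0.00, -44.4). The virtual corner opposite F is at (-56.8, -44.4). Since A1 is tangent to KM there, DM ⟂ KM and since A1 is tangent to VU there, DV ⟂ VU, with radius 13.3, so the center D sits 13.3 in from both sides at D = (-43.5, -31.1). That places the tangent points at M = (-56.8, -31.1) on KM and V = (-43.5, -44.4) on VU. Then |FV| = |V − F| = 62.2.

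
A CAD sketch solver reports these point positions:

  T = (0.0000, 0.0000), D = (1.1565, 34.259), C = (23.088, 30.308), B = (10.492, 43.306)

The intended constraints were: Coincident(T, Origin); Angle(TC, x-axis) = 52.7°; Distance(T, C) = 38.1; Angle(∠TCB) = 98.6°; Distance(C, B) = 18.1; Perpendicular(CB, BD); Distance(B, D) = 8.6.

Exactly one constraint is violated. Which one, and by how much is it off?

Distance(B, D) = 8.6 — off by 4.40.

T = (0.00, 0.00) ✓; TC at 52.70° ✓; |TC| = 38.10 ✓; ∠TCB = 98.60° ✓; |CB| = 18.10 ✓; ∠(CB, BD) = 90.00° ✓; |BD| = 13.00 ✗.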